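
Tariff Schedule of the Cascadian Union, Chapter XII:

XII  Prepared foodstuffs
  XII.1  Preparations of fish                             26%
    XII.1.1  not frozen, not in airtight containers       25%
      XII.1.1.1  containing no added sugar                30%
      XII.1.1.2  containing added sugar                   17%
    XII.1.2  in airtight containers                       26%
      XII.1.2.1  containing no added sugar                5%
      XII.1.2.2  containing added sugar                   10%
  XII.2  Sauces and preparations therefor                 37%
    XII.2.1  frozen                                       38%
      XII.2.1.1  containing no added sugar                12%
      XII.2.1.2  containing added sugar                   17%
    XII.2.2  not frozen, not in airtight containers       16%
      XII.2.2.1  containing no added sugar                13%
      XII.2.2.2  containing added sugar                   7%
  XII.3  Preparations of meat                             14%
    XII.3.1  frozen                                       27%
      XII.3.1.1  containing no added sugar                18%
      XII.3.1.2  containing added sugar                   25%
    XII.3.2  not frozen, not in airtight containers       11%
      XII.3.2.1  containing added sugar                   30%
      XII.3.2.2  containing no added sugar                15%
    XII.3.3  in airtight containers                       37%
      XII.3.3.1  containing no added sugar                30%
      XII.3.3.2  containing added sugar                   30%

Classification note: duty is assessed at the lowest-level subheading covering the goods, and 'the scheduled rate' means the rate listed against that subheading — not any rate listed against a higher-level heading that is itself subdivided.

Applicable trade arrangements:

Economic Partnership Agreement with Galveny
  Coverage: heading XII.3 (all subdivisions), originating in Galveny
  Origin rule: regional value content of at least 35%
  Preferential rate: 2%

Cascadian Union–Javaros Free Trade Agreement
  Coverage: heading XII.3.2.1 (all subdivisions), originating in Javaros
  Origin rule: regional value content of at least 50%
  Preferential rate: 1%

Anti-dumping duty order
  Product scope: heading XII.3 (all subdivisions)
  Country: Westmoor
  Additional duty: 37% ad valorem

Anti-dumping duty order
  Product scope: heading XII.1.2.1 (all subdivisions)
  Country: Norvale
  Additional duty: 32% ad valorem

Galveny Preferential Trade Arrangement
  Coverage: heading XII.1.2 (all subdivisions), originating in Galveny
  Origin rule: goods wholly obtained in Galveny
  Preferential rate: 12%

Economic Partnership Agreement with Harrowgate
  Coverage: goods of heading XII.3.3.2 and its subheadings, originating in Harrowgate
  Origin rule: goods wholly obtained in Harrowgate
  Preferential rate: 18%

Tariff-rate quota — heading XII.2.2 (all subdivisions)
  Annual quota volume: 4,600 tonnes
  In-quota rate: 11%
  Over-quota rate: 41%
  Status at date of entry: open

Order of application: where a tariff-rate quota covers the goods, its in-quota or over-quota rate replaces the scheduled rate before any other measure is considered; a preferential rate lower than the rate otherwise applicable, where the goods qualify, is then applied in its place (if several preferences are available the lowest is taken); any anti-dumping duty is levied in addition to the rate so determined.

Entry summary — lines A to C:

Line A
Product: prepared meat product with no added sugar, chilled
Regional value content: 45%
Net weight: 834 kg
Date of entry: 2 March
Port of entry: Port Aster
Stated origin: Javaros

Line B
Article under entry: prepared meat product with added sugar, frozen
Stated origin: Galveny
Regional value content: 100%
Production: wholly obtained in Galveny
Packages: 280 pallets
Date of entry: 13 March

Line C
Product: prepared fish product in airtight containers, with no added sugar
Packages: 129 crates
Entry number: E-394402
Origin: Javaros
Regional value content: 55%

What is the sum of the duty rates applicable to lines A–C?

22%

Line A: prepared meat product → XII.3; chilled → XII.3.2; with no added sugar → XII.3.2.2. Scheduled 15%. Javaros agreement on XII.3.2.1: XII.3.2.2 not covered. → 15%.
Line B: prepared meat product → XII.3; frozen → XII.3.1; with added sugar → XII.3.1.2. Scheduled 25%. Galveny agreement on XII.3: RVC ≥ 35% → 2% available; Galveny agreement on XII.1.2: XII.3.1.2 not covered; preferential 2%. → 2%.
Line C: prepared fish product → XII.1; in airtight containers → XII.1.2; with no added sugar → XII.1.2.1. Scheduled 5%. Javaros agreement on XII.3.2.1: XII.1.2.1 not covered. → 5%.
Sum: 15% + 2% + 5% = 22%.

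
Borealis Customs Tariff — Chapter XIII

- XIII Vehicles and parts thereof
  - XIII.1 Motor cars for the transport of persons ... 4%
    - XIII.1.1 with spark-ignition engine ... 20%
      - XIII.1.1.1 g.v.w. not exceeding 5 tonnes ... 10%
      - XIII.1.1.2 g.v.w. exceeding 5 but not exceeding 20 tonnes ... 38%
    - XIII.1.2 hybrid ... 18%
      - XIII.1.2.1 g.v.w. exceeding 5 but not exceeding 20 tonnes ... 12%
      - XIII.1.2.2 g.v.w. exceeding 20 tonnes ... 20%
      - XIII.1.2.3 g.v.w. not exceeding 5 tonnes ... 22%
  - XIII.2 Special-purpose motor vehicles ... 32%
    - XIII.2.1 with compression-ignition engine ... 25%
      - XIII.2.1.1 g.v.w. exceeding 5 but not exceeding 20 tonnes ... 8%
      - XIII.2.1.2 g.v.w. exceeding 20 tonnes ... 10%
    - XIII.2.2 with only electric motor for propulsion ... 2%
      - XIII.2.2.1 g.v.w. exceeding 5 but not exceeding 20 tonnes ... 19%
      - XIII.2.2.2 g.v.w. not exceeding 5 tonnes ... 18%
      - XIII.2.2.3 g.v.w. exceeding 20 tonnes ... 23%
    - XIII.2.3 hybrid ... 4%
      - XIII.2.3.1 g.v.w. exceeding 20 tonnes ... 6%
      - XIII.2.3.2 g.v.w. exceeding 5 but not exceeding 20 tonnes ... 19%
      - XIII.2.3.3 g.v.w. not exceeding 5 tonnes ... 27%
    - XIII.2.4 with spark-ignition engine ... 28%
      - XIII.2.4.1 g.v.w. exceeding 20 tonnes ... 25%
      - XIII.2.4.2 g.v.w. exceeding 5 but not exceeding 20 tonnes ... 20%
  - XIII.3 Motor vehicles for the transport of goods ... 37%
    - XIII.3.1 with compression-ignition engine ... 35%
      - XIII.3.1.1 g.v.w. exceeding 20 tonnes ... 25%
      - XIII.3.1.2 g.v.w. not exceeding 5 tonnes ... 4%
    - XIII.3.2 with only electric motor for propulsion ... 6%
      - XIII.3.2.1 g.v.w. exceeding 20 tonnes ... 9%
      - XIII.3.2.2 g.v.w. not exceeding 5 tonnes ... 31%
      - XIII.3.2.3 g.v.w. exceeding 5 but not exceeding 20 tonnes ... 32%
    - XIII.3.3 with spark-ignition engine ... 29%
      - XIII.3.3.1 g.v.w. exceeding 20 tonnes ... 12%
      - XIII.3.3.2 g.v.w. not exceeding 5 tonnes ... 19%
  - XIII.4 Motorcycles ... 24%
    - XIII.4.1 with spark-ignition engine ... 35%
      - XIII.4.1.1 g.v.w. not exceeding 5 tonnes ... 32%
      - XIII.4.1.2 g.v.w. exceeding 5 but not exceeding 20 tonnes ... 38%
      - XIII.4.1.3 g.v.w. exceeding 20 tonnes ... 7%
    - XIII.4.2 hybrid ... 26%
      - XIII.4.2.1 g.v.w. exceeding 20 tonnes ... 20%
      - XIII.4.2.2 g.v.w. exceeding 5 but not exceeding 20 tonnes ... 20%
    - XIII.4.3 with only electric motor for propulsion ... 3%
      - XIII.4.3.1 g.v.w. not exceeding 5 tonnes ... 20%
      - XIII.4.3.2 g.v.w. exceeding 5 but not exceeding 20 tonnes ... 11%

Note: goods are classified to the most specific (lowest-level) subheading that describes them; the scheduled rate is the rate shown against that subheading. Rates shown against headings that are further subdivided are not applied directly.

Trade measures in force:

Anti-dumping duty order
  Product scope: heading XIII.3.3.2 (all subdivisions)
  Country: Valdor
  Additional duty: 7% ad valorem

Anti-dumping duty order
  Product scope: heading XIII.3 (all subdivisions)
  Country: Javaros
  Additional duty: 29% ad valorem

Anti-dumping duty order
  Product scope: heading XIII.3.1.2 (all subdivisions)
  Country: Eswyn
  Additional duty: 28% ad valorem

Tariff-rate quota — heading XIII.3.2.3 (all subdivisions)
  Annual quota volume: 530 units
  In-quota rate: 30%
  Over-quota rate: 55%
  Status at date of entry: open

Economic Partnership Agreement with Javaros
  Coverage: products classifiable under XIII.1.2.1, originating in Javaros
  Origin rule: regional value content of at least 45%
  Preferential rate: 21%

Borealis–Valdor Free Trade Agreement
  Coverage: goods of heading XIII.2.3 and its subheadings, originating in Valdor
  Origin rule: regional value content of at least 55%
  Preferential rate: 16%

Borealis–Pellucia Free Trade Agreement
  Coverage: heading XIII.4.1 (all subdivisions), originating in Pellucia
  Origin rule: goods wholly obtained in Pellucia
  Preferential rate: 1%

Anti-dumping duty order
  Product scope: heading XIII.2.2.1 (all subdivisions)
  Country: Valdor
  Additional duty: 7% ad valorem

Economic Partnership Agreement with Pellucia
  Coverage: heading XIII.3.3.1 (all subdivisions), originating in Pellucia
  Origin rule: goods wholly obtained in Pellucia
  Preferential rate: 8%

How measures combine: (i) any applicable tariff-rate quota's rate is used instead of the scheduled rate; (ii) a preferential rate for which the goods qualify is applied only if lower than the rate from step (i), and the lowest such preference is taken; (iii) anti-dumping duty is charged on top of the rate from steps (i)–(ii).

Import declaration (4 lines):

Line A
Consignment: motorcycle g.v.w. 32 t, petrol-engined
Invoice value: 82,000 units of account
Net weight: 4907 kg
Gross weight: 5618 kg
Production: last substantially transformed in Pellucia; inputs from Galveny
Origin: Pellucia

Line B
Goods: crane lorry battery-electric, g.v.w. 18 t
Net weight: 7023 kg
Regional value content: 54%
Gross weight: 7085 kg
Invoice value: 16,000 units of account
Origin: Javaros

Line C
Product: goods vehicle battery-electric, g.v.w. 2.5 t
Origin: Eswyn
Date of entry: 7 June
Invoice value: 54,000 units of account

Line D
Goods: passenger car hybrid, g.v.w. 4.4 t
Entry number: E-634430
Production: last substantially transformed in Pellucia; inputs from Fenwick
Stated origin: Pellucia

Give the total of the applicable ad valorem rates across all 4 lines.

79%

Line A: motorcycle → XIII.4; petrol-engined → XIII.4.1; g.v.w. 32 t → XIII.4.1.3. Scheduled 7%. Pellucia agreement on XIII.4.1: not wholly obtained; Pellucia agreement on XIII.3.3.1: XIII.4.1.3 not covered. → 7%.
Line B: crane lorry → XIII.2; battery-electric → XIII.2.2; g.v.w. 18 t → XIII.2.2.1. Scheduled 19%. Javaros agreement on XIII.1.2.1: XIII.2.2.1 not covered. → 19%.
Line C: goods vehicle → XIII.3; battery-electric → XIII.3.2; g.v.w. 2.5 t → XIII.3.2.2. Scheduled 31%. No special measure applies. → 31%.
Line D: passenger car → XIII.1; hybrid → XIII.1.2; g.v.w. 4.4 t → XIII.1.2.3. Scheduled 22%. Pellucia agreement on XIII.4.1: XIII.1.2.3 not covered; Pellucia agreement on XIII.3.3.1: XIII.1.2.3 not covered. → 22%.
Sum: 7% + 19% + 31% + 22% = 79%.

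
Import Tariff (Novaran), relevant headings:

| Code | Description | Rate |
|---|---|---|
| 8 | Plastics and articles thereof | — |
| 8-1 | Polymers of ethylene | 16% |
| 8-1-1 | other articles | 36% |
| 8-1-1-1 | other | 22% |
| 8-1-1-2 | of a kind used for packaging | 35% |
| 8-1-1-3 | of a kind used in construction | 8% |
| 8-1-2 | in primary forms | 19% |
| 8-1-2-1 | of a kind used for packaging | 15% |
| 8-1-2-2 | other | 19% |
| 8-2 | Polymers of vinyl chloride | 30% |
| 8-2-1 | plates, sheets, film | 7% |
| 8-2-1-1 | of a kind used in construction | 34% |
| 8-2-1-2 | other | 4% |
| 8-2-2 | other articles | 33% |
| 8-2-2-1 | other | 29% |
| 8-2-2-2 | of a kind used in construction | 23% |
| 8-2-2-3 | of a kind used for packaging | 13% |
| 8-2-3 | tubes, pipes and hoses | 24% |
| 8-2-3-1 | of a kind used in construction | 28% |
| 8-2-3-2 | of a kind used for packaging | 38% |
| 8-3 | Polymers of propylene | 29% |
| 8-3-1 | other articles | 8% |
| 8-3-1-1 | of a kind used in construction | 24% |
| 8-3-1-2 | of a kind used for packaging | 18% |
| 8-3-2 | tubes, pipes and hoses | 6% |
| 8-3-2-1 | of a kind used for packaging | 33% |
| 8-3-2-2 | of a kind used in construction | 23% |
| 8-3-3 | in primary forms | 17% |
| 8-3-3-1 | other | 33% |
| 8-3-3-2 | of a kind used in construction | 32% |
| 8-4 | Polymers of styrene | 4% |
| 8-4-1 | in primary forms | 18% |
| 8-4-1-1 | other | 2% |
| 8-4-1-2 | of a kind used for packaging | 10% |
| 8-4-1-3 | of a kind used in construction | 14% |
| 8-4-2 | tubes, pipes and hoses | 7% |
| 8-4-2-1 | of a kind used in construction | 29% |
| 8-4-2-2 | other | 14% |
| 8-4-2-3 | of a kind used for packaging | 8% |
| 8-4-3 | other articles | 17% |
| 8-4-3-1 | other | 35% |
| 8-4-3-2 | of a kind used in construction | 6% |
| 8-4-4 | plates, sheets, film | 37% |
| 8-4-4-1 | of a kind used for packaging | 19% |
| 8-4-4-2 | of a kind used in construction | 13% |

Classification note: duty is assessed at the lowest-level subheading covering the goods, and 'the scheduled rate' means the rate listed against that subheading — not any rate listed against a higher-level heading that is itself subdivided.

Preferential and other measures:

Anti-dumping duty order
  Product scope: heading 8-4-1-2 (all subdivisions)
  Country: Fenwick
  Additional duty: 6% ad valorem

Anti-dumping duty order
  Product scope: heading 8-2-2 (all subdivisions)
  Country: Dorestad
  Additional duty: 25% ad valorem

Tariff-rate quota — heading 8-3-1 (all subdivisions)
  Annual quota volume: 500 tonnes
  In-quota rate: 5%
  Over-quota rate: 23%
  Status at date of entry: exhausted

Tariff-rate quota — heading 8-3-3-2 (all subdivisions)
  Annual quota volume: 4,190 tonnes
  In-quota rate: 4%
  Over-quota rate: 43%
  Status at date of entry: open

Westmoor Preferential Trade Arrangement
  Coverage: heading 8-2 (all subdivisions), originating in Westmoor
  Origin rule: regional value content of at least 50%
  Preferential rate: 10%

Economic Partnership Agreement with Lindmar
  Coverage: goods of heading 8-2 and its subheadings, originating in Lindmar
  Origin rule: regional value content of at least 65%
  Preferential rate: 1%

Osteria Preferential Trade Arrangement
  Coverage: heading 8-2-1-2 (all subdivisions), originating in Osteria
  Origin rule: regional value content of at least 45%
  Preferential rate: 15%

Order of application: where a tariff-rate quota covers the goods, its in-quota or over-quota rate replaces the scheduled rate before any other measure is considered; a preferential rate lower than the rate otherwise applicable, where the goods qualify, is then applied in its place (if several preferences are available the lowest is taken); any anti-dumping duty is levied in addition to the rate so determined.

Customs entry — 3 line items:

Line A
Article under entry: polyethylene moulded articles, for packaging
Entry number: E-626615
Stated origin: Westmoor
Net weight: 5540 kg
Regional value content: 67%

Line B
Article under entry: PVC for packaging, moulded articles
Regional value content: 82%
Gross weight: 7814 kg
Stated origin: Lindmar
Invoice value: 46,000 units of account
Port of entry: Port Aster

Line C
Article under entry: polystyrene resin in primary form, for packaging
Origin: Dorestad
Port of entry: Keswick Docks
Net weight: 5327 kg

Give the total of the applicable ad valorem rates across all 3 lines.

Line A: polyethylene → 8-1; moulded articles → 8-1-1; for packaging → 8-1-1-2. Scheduled 35%. Westmoor agreement on 8-2: 8-1-1-2 not covered. → 35%.
Line B: PVC → 8-2; moulded articles → 8-2-2; for packaging → 8-2-2-3. Scheduled 13%. Lindmar agreement on 8-2: RVC ≥ 65% → 1% available; preferential 1%. → 1%.
Line C: polystyrene → 8-4; resin in primary form → 8-4-1; for packaging → 8-4-1-2. Scheduled 10%. No special measure applies. → 10%.
Sum: 35% + 1% + 10% = 46%.

46%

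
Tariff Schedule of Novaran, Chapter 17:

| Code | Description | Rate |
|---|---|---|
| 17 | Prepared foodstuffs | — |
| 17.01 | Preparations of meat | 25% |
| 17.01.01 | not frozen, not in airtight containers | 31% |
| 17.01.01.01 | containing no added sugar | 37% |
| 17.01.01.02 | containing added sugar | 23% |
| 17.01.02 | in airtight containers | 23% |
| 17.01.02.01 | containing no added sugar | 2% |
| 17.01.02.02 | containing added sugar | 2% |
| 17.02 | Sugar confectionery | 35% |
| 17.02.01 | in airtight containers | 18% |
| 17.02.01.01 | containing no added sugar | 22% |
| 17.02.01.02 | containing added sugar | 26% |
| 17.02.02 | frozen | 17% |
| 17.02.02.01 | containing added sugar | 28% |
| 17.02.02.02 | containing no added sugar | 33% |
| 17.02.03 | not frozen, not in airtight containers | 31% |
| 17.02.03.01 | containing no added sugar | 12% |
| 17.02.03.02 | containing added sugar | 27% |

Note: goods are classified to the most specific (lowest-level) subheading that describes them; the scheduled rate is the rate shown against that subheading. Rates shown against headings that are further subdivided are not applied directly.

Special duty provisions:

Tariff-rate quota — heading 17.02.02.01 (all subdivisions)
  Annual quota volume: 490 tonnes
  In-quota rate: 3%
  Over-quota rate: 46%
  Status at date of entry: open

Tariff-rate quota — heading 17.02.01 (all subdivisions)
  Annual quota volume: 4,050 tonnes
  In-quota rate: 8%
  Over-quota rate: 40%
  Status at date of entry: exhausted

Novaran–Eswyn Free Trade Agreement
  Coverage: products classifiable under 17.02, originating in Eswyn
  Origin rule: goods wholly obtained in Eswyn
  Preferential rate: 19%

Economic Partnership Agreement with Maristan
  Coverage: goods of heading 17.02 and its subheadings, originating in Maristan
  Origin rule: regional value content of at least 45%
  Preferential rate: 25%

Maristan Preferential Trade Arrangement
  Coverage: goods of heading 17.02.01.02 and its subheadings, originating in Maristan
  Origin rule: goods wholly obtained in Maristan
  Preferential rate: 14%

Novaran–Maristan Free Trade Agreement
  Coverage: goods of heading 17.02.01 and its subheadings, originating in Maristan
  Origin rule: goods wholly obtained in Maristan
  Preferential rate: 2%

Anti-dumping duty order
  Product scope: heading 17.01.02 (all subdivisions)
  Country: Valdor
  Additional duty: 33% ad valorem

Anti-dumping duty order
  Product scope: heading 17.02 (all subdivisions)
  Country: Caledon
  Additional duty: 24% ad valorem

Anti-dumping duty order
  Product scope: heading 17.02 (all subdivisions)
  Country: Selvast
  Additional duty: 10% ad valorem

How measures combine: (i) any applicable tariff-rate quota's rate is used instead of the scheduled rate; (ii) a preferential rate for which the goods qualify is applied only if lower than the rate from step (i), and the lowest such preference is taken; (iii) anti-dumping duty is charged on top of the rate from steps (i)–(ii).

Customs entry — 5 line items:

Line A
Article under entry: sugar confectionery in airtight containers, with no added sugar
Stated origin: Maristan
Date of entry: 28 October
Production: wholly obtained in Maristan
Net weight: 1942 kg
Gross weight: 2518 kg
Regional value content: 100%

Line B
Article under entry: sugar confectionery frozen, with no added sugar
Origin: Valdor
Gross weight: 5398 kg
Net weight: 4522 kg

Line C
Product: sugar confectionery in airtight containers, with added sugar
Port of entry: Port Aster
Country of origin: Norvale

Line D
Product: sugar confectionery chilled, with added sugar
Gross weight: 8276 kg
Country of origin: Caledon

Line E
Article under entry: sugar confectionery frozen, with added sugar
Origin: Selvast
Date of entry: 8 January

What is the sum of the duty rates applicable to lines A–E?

139%

Line A: sugar confectionery → 17.02; in airtight containers → 17.02.01; with no added sugar → 17.02.01.01. Scheduled 22%. quota on 17.02.01 exhausted → over-quota 40%; Maristan agreement on 17.02: RVC ≥ 45% → 25% available; Maristan agreement on 17.02.01.02: 17.02.01.01 not covered; Maristan agreement on 17.02.01: wholly obtained → 2% available; preferential 2%. → 2%.
Line B: sugar confectionery → 17.02; frozen → 17.02.02; with no added sugar → 17.02.02.02. Scheduled 33%. No special measure applies. → 33%.
Line C: sugar confectionery → 17.02; in airtight containers → 17.02.01; with added sugar → 17.02.01.02. Scheduled 26%. quota on 17.02.01 exhausted → over-quota 40%. → 40%.
Line D: sugar confectionery → 17.02; chilled → 17.02.03; with added sugar → 17.02.03.02. Scheduled 27%. anti-dumping (Caledon, 17.02): +24%; total 27% + 24% = 51%. → 51%.
Line E: sugar confectionery → 17.02; frozen → 17.02.02; with added sugar → 17.02.02.01. Scheduled 28%. quota on 17.02.02.01 open → in-quota 3%; anti-dumping (Selvast, 17.02): +10%; total 3% + 10% = 13%. → 13%.
Sum: 2% + 33% + 40% + 51% + 13% = 139%.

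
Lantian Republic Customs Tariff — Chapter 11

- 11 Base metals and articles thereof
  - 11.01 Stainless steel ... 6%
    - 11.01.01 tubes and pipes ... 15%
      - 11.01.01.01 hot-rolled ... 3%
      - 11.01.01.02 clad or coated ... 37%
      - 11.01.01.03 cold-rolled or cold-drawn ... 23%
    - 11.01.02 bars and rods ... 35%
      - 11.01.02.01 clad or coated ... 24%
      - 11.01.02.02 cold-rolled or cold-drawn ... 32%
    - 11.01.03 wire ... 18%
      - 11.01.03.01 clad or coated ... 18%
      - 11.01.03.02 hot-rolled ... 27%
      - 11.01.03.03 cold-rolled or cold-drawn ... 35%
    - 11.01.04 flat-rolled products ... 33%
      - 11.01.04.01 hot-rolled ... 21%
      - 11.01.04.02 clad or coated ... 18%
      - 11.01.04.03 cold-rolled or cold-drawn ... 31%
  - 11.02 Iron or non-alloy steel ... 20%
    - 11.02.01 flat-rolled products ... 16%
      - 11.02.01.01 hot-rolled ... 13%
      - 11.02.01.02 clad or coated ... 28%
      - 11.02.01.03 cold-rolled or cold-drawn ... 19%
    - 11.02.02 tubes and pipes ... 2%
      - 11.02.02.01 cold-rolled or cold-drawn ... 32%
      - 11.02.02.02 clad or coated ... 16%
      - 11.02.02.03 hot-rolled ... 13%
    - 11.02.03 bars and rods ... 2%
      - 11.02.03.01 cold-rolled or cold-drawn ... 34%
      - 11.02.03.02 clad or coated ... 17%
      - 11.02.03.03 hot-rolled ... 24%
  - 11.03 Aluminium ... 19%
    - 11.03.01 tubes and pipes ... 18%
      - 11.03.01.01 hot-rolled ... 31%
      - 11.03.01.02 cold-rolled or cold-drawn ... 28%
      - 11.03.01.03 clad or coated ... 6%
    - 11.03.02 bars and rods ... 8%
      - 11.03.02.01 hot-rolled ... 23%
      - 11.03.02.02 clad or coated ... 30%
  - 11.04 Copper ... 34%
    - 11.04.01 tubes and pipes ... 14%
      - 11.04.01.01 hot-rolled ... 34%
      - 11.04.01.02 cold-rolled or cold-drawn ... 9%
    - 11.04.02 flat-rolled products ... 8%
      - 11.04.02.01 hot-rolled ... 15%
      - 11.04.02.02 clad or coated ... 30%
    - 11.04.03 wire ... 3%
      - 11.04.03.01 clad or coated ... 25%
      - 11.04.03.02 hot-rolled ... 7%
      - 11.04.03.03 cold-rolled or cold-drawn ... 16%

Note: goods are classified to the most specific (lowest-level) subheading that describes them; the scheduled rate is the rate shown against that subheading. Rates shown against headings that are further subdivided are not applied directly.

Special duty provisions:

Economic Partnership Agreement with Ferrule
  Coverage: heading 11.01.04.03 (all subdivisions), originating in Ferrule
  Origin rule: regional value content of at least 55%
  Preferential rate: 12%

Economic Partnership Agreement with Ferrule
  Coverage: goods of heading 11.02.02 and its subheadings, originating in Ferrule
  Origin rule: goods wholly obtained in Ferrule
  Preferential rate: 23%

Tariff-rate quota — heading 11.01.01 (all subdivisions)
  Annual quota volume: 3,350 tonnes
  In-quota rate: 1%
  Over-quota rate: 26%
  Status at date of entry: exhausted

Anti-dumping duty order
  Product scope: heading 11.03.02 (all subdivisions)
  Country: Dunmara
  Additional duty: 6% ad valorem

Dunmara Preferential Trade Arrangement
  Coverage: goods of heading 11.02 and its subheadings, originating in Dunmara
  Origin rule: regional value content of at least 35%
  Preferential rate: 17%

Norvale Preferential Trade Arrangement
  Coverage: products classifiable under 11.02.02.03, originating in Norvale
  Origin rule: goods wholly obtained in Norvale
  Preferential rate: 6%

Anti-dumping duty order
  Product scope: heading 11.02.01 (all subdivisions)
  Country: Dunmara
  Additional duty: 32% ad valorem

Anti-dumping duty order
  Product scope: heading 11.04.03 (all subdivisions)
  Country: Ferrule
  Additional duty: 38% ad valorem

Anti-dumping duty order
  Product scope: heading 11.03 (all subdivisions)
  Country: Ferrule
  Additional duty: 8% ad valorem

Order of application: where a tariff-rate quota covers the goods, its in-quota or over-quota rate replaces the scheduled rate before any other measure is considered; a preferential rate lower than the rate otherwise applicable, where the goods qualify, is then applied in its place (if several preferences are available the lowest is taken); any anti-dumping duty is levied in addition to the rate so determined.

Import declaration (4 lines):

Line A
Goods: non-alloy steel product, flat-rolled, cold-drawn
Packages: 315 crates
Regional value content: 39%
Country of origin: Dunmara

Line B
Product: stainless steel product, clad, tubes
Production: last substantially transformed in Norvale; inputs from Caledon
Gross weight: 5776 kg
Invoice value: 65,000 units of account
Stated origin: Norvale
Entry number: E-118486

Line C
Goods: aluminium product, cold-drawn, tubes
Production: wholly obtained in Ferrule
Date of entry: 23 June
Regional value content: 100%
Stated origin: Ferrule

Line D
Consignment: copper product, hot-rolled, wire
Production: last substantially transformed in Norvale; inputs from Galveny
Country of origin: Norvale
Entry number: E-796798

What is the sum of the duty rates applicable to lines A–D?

Line A: non-alloy steel → 11.02; flat-rolled → 11.02.01; cold-drawn → 11.02.01.03. Scheduled 19%. Dunmara agreement on 11.02: RVC ≥ 35% → 17% available; preferential 17%; anti-dumping (Dunmara, 11.02.01): +32%; total 17% + 32% = 49%. → 49%.
Line B: stainless steel → 11.01; tubes → 11.01.01; clad → 11.01.01.02. Scheduled 37%. quota on 11.01.01 exhausted → over-quota 26%; Norvale agreement on 11.02.02.03: 11.01.01.02 not covered. → 26%.
Line C: aluminium → 11.03; tubes → 11.03.01; cold-drawn → 11.03.01.02. Scheduled 28%. Ferrule agreement on 11.01.04.03: 11.03.01.02 not covered; Ferrule agreement on 11.02.02: 11.03.01.02 not covered; anti-dumping (Ferrule, 11.03): +8%; total 28% + 8% = 36%. → 36%.
Line D: copper → 11.04; wire → 11.04.03; hot-rolled → 11.04.03.02. Scheduled 7%. Norvale agreement on 11.02.02.03: 11.04.03.02 not covered. → 7%.
Sum: 49% + 26% + 36% + 7% = 118%.

118%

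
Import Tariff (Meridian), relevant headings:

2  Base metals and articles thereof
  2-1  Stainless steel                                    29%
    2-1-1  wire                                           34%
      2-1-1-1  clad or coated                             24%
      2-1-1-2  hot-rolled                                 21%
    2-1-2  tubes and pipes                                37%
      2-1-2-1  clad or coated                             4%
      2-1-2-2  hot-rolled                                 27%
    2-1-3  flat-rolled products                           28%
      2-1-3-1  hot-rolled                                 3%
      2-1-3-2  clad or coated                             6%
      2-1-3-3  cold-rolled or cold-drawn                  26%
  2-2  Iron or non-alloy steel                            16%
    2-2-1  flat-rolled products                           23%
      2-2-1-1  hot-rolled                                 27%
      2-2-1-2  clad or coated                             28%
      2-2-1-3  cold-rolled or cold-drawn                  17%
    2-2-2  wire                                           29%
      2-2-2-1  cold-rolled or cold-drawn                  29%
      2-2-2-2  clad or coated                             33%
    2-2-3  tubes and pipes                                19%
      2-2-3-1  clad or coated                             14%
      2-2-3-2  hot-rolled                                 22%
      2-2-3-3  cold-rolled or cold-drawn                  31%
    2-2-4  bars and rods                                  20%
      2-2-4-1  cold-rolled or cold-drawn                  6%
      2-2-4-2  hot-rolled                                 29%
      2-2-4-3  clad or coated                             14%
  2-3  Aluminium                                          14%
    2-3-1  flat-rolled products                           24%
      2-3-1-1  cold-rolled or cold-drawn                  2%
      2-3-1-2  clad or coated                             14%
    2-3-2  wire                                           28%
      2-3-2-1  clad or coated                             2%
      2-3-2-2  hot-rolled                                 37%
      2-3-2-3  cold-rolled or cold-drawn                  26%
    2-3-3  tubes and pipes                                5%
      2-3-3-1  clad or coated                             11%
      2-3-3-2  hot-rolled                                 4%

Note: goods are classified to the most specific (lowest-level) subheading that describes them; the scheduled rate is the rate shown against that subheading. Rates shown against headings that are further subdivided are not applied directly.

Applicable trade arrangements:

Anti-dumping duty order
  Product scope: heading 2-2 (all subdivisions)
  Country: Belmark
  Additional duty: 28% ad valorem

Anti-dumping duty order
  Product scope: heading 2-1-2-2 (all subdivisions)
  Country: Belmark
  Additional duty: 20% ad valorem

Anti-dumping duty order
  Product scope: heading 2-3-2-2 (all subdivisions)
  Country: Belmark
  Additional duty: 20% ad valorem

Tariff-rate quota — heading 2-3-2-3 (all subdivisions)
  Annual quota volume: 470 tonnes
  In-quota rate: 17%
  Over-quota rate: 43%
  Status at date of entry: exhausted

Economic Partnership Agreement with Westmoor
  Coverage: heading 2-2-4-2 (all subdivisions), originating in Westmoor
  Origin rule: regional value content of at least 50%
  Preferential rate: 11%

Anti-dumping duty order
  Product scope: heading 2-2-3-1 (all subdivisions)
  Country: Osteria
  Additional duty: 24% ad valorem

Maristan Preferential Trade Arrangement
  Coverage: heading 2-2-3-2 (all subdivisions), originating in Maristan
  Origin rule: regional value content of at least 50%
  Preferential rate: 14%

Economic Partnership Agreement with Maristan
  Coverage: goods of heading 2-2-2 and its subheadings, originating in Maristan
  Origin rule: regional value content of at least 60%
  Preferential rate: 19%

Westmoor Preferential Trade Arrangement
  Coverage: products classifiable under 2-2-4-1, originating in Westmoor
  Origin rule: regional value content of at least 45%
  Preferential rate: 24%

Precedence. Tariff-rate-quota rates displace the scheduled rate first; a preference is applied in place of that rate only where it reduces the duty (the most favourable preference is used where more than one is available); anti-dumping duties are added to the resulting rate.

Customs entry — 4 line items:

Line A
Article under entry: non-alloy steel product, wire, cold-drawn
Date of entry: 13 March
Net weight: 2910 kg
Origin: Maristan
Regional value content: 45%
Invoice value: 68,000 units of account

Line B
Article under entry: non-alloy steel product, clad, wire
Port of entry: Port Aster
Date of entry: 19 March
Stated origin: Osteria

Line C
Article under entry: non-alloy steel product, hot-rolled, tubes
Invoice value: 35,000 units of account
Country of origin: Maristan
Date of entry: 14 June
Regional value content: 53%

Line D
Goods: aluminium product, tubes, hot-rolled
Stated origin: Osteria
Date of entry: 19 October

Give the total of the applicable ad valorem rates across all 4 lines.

80%

Line A: non-alloy steel → 2-2; wire → 2-2-2; cold-drawn → 2-2-2-1. Scheduled 29%. Maristan agreement on 2-2-3-2: 2-2-2-1 not covered; Maristan agreement on 2-2-2: RVC < 60%. → 29%.
Line B: non-alloy steel → 2-2; wire → 2-2-2; clad → 2-2-2-2. Scheduled 33%. No special measure applies. → 33%.
Line C: non-alloy steel → 2-2; tubes → 2-2-3; hot-rolled → 2-2-3-2. Scheduled 22%. Maristan agreement on 2-2-3-2: RVC ≥ 50% → 14% available; Maristan agreement on 2-2-2: 2-2-3-2 not covered; preferential 14%. → 14%.
Line D: aluminium → 2-3; tubes → 2-3-3; hot-rolled → 2-3-3-2. Scheduled 4%. No special measure applies. → 4%.
Sum: 29% + 33% + 14% + 4% = 80%.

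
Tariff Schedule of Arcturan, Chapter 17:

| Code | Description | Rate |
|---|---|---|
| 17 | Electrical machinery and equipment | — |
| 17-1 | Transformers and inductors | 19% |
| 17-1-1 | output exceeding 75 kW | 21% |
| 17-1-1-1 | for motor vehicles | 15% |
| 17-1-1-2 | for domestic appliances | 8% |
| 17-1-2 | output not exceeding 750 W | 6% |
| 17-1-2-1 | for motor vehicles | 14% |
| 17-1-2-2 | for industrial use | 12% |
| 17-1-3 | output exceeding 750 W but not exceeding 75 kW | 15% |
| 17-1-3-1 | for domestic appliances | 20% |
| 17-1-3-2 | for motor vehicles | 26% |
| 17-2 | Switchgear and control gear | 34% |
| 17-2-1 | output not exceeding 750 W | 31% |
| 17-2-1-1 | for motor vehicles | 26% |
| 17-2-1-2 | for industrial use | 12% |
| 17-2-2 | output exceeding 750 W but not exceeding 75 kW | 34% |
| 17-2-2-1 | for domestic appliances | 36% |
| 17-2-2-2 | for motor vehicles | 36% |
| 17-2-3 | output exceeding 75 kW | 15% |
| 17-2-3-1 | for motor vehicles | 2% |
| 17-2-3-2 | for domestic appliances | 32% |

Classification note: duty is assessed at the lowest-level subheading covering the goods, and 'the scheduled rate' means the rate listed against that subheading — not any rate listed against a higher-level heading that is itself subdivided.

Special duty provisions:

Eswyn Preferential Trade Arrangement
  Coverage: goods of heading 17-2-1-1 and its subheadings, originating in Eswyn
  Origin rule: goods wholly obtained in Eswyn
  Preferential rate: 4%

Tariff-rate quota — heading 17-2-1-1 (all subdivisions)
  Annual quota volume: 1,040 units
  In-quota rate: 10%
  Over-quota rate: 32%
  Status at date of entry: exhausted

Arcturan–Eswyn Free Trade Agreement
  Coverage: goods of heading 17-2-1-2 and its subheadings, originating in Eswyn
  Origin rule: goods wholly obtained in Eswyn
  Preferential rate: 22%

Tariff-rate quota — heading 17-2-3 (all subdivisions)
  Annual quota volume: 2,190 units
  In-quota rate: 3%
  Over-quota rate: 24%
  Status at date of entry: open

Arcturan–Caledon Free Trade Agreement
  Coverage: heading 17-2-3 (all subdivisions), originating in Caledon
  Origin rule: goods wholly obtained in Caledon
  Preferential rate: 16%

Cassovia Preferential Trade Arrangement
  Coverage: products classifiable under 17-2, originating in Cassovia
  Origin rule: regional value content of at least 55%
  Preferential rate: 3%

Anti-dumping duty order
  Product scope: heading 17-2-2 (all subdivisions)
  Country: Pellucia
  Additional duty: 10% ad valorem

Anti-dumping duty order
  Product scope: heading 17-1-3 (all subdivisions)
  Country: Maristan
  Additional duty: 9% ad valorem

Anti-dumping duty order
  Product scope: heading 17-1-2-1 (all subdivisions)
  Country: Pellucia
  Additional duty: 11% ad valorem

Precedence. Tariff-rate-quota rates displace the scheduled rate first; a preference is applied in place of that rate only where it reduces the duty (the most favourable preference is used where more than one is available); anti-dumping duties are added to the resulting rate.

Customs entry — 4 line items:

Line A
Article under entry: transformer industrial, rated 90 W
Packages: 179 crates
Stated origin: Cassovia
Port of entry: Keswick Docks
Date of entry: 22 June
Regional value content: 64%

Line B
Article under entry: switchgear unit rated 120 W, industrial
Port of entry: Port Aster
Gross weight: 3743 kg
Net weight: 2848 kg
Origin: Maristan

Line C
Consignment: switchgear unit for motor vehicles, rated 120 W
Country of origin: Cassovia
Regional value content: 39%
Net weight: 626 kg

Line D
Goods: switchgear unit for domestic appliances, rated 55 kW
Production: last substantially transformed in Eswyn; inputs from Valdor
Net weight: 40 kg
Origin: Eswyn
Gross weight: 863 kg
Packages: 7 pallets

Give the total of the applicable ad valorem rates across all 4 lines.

Line A: transformer → 17-1; rated 90 W → 17-1-2; industrial → 17-1-2-2. Scheduled 12%. Cassovia agreement on 17-2: 17-1-2-2 not covered. → 12%.
Line B: switchgear unit → 17-2; rated 120 W → 17-2-1; industrial → 17-2-1-2. Scheduled 12%. No special measure applies. → 12%.
Line C: switchgear unit → 17-2; rated 120 W → 17-2-1; for motor vehicles → 17-2-1-1. Scheduled 26%. quota on 17-2-1-1 exhausted → over-quota 32%; Cassovia agreement on 17-2: RVC < 55%. → 32%.
Line D: switchgear unit → 17-2; rated 55 kW → 17-2-2; for domestic appliances → 17-2-2-1. Scheduled 36%. Eswyn agreement on 17-2-1-1: 17-2-2-1 not covered; Eswyn agreement on 17-2-1-2: 17-2-2-1 not covered. → 36%.
Sum: 12% + 12% + 32% + 36% = 92%.

92%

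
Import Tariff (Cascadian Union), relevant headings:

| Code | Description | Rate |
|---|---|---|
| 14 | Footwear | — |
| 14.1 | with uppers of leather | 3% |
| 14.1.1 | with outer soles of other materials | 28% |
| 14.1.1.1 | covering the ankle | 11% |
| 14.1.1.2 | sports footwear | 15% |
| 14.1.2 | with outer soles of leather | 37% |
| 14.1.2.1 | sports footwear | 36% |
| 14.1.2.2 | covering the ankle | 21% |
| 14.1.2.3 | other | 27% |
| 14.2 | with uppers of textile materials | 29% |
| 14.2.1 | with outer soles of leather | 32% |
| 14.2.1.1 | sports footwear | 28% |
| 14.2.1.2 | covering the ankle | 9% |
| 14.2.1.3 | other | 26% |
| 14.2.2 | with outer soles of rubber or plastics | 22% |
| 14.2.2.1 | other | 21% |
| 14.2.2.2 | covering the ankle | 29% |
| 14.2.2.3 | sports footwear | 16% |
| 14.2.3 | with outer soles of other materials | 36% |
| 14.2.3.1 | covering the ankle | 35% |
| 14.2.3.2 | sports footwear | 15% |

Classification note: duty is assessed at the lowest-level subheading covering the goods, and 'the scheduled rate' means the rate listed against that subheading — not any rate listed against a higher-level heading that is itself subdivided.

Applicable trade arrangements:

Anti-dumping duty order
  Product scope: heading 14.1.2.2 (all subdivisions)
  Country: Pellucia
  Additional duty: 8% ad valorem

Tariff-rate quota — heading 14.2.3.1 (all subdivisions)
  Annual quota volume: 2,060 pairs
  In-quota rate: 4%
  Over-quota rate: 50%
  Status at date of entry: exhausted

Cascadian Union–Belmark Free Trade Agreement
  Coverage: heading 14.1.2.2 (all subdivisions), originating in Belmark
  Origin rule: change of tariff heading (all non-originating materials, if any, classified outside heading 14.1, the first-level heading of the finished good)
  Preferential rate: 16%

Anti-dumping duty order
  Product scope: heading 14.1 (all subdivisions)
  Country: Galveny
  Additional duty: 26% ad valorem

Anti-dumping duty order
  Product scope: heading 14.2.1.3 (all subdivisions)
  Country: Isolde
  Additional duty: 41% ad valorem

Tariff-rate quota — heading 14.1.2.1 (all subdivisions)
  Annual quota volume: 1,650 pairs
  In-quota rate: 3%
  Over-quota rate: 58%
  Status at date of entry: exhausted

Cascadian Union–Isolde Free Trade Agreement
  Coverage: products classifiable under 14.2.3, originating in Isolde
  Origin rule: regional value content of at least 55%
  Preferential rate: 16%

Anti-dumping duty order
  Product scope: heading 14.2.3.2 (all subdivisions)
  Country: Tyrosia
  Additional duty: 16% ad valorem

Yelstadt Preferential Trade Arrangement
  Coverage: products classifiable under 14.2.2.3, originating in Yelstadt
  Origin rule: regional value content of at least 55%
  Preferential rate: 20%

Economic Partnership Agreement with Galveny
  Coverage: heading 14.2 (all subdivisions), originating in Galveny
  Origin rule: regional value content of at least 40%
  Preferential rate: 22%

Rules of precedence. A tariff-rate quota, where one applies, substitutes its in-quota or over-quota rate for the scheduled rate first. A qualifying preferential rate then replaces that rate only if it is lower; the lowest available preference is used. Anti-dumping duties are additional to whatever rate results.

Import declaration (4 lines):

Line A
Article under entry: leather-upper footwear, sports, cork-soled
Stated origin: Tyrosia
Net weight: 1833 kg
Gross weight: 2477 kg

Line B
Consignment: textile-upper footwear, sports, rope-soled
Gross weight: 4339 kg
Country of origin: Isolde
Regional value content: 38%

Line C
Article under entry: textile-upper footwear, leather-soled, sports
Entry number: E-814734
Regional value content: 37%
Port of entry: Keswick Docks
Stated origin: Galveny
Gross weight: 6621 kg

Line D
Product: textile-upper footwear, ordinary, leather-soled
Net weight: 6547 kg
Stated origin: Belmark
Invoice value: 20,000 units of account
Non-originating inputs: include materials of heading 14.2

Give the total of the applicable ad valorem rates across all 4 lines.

84%

Line A: leather-upper → 14.1; cork-soled → 14.1.1; sports → 14.1.1.2. Scheduled 15%. No special measure applies. → 15%.
Line B: textile-upper → 14.2; rope-soled → 14.2.3; sports → 14.2.3.2. Scheduled 15%. Isolde agreement on 14.2.3: RVC < 55%. → 15%.
Line C: textile-upper → 14.2; leather-soled → 14.2.1; sports → 14.2.1.1. Scheduled 28%. Galveny agreement on 14.2: RVC < 40%. → 28%.
Line D: textile-upper → 14.2; leather-soled → 14.2.1; ordinary → 14.2.1.3. Scheduled 26%. Belmark agreement on 14.1.2.2: 14.2.1.3 not covered. → 26%.
Sum: 15% + 15% + 28% + 26% = 84%.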